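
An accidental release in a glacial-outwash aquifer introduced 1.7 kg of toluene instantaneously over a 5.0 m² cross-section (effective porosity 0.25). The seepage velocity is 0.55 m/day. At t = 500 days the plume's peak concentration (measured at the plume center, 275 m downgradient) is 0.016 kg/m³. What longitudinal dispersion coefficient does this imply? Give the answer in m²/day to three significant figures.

At the plume center C_max = M/(n_e·A·√(4πDt)), so D = M²/(4πt·(n_e·A·C_max)²).
n_e·A·C_max = 0.25 × 5.0 × 0.016 = 0.02000 kg/m.
D = 1.7²/(4π × 500 × 0.02000²) = 1.15 m²/day.

1.15 m²/day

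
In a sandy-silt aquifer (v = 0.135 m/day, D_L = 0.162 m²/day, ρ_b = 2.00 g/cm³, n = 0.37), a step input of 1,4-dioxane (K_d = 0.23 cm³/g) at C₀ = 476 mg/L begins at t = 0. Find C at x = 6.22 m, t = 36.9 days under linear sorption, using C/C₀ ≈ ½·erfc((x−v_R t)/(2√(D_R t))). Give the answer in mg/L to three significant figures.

Retardation factor R = 1 + ρ_b·K_d/n = 1 + 2.00 × 0.23/0.37 = 2.243.
Sorption retards both mechanisms: v_R = v/R = 0.06019 m/day, D_R = D/R = 0.07222 m²/day.
v_R·t = 0.06019 × 36.9 = 2.221011 m; 2√(D_R t) = 3.265 m; argument = (6.22 − 2.221011)/3.265 = 1.225.
C = C₀ × ½·erfc(1.225) = 476 × 0.04160 = 19.8 mg/L.

19.8 mg/L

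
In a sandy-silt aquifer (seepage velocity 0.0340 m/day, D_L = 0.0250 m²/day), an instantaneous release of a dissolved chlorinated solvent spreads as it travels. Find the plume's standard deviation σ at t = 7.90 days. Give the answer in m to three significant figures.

0.628 m

Dispersive spreading gives a Gaussian with σ² = 2Dt; advection only shifts the center.
σ = √(2 × 0.0250 × 7.90) = 0.628 m.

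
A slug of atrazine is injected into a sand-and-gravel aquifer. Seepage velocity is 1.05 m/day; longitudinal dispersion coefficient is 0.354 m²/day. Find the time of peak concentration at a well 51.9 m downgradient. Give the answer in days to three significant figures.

49.1 days

For the 1D instantaneous-source solution, setting ∂C/∂t = 0 at fixed x gives v²t² + 2Dt − x² = 0, so t = (√(D² + v²x²) − D)/v².
√(D² + v²x²) = √(0.354² + 1.05² × 51.9²) = 54.50; v² = 1.1025.
t = (54.50 − 0.354)/1.1025 = 49.1 days (vs. the pure-advection estimate x/v = 49.4 d).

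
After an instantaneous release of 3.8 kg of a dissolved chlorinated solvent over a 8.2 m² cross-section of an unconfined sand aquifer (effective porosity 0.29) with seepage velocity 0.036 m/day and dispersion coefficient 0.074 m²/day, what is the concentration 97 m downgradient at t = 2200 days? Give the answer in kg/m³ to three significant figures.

0.0217 kg/m³

For an instantaneous plane source, C(x,t) = M/(n_e·A·√(4πDt)) · exp(−(x−vt)²/(4Dt)), with n_e·A the pore (flow) area.
Plume center vt = 0.036 × 2200 = 79.2 m, so the well at 97 m is 17.8 m downgradient of the peak.
√(4πDt) = 45.23 m, giving peak height M/(n_e·A·√(4πDt)) = 3.8/(0.29 × 8.2 × 45.23) = 0.03533 kg/m³.
(x−vt)²/(4Dt) = (17.8)²/(4 × 0.074 × 2200) = 0.4865; exp(−0.4865) = 0.6148.
C = 0.03533 × 0.6148 = 0.0217 kg/m³.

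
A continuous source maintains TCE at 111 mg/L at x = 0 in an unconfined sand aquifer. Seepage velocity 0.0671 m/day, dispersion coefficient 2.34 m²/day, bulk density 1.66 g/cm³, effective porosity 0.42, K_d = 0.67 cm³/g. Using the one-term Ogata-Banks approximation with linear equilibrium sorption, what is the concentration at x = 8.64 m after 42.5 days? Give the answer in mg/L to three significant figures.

Retardation factor R = 1 + ρ_b·K_d/n = 1 + 1.66 × 0.67/0.42 = 3.648.
Sorption retards both mechanisms: v_R = v/R = 0.01839 m/day, D_R = D/R = 0.6414 m²/day.
v_R·t = 0.01839 × 42.5 = 0.781575 m; 2√(D_R t) = 10.44 m; argument = (8.64 − 0.781575)/10.44 = 0.7527.
C = C₀ × ½·erfc(0.7527) = 111 × 0.1436 = 15.9 mg/L.

15.9 mg/L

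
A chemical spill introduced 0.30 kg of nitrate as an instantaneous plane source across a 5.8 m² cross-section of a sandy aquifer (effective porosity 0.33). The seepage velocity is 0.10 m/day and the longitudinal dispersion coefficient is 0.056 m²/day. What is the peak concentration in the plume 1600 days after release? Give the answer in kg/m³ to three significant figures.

0.00467 kg/m³

The peak of an instantaneous 1D plume sits at x = vt; there the Gaussian factor is 1 and C_max = M/(n_e·A·√(4πDt)), where n_e·A is the pore area the mass is dissolved in.
√(4πDt) = √(4π × 0.056 × 1600) = 33.56 m, so C_max = 0.30/(0.33 × 5.8 × 33.56) = 0.00467 kg/m³.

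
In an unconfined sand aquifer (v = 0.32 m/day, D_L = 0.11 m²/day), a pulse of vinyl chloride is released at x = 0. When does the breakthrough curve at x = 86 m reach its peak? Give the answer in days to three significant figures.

For the 1D instantaneous-source solution, setting ∂C/∂t = 0 at fixed x gives v²t² + 2Dt − x² = 0, so t = (√(D² + v²x²) − D)/v².
√(D² + v²x²) = √(0.11² + 0.32² × 86²) = 27.52; v² = 0.1024.
t = (27.52 − 0.11)/0.1024 = 268 days (vs. the pure-advection estimate x/v = 269 d).

268 days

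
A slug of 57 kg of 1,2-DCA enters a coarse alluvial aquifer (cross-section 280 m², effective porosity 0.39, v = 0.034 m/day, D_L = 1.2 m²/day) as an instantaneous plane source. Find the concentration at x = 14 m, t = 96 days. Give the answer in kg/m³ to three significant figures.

0.0107 kg/m³

For an instantaneous plane source, C(x,t) = M/(n_e·A·√(4πDt)) · exp(−(x−vt)²/(4Dt)), with n_e·A the pore (flow) area.
Plume center vt = 0.034 × 96 = 3.264 m, so the well at 14 m is 10.736 m downgradient of the peak.
√(4πDt) = 38.05 m, giving peak height M/(n_e·A·√(4πDt)) = 57/(0.39 × 280 × 38.05) = 0.01372 kg/m³.
(x−vt)²/(4Dt) = (10.736)²/(4 × 1.2 × 96) = 0.2501; exp(−0.2501) = 0.7787.
C = 0.01372 × 0.7787 = 0.0107 kg/m³.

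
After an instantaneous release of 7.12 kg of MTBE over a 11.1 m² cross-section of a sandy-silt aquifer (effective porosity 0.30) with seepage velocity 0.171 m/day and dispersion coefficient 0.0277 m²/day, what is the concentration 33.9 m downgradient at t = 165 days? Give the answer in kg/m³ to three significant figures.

For an instantaneous plane source, C(x,t) = M/(n_e·A·√(4πDt)) · exp(−(x−vt)²/(4Dt)), with n_e·A the pore (flow) area.
Plume center vt = 0.171 × 165 = 28.215 m, so the well at 33.9 m is 5.685 m downgradient of the peak.
√(4πDt) = 7.579 m, giving peak height M/(n_e·A·√(4πDt)) = 7.12/(0.30 × 11.1 × 7.579) = 0.2821 kg/m³.
(x−vt)²/(4Dt) = (5.685)²/(4 × 0.0277 × 165) = 1.768; exp(−1.768) = 0.1707.
C = 0.2821 × 0.1707 = 0.0482 kg/m³.

0.0482 kg/m³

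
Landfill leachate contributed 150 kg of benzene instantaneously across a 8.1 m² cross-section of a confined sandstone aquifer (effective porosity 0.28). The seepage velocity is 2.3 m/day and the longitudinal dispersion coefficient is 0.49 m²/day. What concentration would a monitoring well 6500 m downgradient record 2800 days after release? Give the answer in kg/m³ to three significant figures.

For an instantaneous plane source, C(x,t) = M/(n_e·A·√(4πDt)) · exp(−(x−vt)²/(4Dt)), with n_e·A the pore (flow) area.
Plume center vt = 2.3 × 2800 = 6440 m, so the well at 6500 m is 60 m downgradient of the peak.
√(4πDt) = 131.3 m, giving peak height M/(n_e·A·√(4πDt)) = 150/(0.28 × 8.1 × 131.3) = 0.5037 kg/m³.
(x−vt)²/(4Dt) = (60)²/(4 × 0.49 × 2800) = 0.6560; exp(−0.6560) = 0.5189.
C = 0.5037 × 0.5189 = 0.261 kg/m³.

0.261 kg/m³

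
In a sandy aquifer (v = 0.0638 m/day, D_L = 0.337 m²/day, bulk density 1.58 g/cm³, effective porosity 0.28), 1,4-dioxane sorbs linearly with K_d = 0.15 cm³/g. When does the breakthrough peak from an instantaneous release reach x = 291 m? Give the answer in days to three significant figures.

8270 days

Retardation factor R = 1 + ρ_b·K_d/n = 1 + 1.58 × 0.15/0.28 = 1.846.
Sorption retards both mechanisms: v_R = v/R = 0.03456 m/day, D_R = D/R = 0.1826 m²/day.
Peak time from v_R²t² + 2D_R t − x² = 0: t = (√(D_R² + v_R²x²) − D_R)/v_R².
√(D_R² + v_R²x²) = √(0.1826² + 0.03456² × 291²) = 10.06; v_R² = 0.001194.
t = (10.06 − 0.1826)/0.001194 = 8270 days.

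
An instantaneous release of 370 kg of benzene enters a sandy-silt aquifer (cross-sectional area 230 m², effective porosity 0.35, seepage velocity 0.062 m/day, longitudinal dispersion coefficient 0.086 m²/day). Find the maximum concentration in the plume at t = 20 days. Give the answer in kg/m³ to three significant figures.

0.989 kg/m³

The peak of an instantaneous 1D plume sits at x = vt; there the Gaussian factor is 1 and C_max = M/(n_e·A·√(4πDt)), where n_e·A is the pore area the mass is dissolved in.
√(4πDt) = √(4π × 0.086 × 20) = 4.649 m, so C_max = 370/(0.35 × 230 × 4.649) = 0.989 kg/m³.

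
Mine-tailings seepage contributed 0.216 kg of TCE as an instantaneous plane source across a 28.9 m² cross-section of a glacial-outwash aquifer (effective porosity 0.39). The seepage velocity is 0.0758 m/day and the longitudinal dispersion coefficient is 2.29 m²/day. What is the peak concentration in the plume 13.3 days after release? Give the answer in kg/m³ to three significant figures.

The peak of an instantaneous 1D plume sits at x = vt; there the Gaussian factor is 1 and C_max = M/(n_e·A·√(4πDt)), where n_e·A is the pore area the mass is dissolved in.
√(4πDt) = √(4π × 2.29 × 13.3) = 19.56 m, so C_max = 0.216/(0.39 × 28.9 × 19.56) = 0.000980 kg/m³.

0.000980 kg/m³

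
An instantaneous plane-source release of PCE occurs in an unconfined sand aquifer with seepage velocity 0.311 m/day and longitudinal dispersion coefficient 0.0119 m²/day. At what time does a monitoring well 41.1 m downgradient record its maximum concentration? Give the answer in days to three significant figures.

For the 1D instantaneous-source solution, setting ∂C/∂t = 0 at fixed x gives v²t² + 2Dt − x² = 0, so t = (√(D² + v²x²) − D)/v².
√(D² + v²x²) = √(0.0119² + 0.311² × 41.1²) = 12.78; v² = 0.096721.
t = (12.78 − 0.0119)/0.096721 = 132 days (vs. the pure-advection estimate x/v = 132 d).

132 days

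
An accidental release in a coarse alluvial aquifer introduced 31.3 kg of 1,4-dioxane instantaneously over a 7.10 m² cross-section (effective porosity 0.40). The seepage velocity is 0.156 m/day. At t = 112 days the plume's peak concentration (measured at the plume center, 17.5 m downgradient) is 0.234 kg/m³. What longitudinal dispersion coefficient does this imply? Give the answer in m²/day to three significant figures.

1.58 m²/day

At the plume center C_max = M/(n_e·A·√(4πDt)), so D = M²/(4πt·(n_e·A·C_max)²).
n_e·A·C_max = 0.40 × 7.10 × 0.234 = 0.6646 kg/m.
D = 31.3²/(4π × 112 × 0.6646²) = 1.58 m²/day.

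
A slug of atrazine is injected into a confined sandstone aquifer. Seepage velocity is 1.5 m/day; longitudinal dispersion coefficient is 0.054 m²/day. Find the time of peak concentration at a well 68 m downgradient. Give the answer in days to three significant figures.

45.3 days

For the 1D instantaneous-source solution, setting ∂C/∂t = 0 at fixed x gives v²t² + 2Dt − x² = 0, so t = (√(D² + v²x²) − D)/v².
√(D² + v²x²) = √(0.054² + 1.5² × 68²) = 102.0; v² = 2.25.
t = (102.0 − 0.054)/2.25 = 45.3 days (vs. the pure-advection estimate x/v = 45.3 d).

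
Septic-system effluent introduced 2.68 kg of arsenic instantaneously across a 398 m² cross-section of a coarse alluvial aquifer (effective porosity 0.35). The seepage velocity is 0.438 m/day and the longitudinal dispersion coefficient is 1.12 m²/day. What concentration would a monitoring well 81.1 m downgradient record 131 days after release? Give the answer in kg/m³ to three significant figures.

For an instantaneous plane source, C(x,t) = M/(n_e·A·√(4πDt)) · exp(−(x−vt)²/(4Dt)), with n_e·A the pore (flow) area.
Plume center vt = 0.438 × 131 = 57.378 m, so the well at 81.1 m is 23.722 m downgradient of the peak.
√(4πDt) = 42.94 m, giving peak height M/(n_e·A·√(4πDt)) = 2.68/(0.35 × 398 × 42.94) = 0.0004480 kg/m³.
(x−vt)²/(4Dt) = (23.722)²/(4 × 1.12 × 131) = 0.9589; exp(−0.9589) = 0.3833.
C = 0.0004480 × 0.3833 = 0.000172 kg/m³.

0.000172 kg/m³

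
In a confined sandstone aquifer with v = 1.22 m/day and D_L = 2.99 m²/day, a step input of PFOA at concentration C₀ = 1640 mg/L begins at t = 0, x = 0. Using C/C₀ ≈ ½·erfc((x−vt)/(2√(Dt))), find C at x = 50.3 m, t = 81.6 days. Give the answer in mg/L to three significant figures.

1620 mg/L

For a continuous step input, C/C₀ ≈ ½·erfc((x−vt)/(2√(Dt))).
vt = 1.22 × 81.6 = 99.552 m and 2√(Dt) = 2√(2.99 × 81.6) = 31.24 m.
Argument (x−vt)/(2√(Dt)) = (50.3 − 99.552)/31.24 = -1.577; ½·erfc(-1.577) = 0.9871.
C = 1640 × 0.9871 = 1620 mg/L.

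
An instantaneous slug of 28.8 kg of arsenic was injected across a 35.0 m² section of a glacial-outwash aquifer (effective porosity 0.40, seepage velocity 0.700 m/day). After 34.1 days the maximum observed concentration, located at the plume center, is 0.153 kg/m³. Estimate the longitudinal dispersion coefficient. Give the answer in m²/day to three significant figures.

0.422 m²/day

At the plume center C_max = M/(n_e·A·√(4πDt)), so D = M²/(4πt·(n_e·A·C_max)²).
n_e·A·C_max = 0.40 × 35.0 × 0.153 = 2.142 kg/m.
D = 28.8²/(4π × 34.1 × 2.142²) = 0.422 m²/day.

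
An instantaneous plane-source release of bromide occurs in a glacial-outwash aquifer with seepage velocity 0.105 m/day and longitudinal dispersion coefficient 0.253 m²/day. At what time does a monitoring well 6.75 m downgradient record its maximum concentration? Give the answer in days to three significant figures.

For the 1D instantaneous-source solution, setting ∂C/∂t = 0 at fixed x gives v²t² + 2Dt − x² = 0, so t = (√(D² + v²x²) − D)/v².
√(D² + v²x²) = √(0.253² + 0.105² × 6.75²) = 0.7526; v² = 0.011025.
t = (0.7526 − 0.253)/0.011025 = 45.3 days (vs. the pure-advection estimate x/v = 64.3 d).

45.3 days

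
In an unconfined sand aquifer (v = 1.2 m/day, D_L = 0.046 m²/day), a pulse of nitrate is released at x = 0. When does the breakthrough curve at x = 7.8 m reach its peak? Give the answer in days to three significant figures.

For the 1D instantaneous-source solution, setting ∂C/∂t = 0 at fixed x gives v²t² + 2Dt − x² = 0, so t = (√(D² + v²x²) − D)/v².
√(D² + v²x²) = √(0.046² + 1.2² × 7.8²) = 9.360; v² = 1.44.
t = (9.360 − 0.046)/1.44 = 6.47 days (vs. the pure-advection estimate x/v = 6.50 d).

6.47 days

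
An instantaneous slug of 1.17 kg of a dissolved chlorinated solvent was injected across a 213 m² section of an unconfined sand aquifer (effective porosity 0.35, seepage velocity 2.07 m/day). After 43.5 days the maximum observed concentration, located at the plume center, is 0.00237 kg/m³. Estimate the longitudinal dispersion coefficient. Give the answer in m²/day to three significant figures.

At the plume center C_max = M/(n_e·A·√(4πDt)), so D = M²/(4πt·(n_e·A·C_max)²).
n_e·A·C_max = 0.35 × 213 × 0.00237 = 0.1767 kg/m.
D = 1.17²/(4π × 43.5 × 0.1767²) = 0.0802 m²/day.

0.0802 m²/day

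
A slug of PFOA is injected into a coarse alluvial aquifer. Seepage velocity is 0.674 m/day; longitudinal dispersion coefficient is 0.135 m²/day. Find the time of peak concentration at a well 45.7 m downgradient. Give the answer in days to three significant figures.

For the 1D instantaneous-source solution, setting ∂C/∂t = 0 at fixed x gives v²t² + 2Dt − x² = 0, so t = (√(D² + v²x²) − D)/v².
√(D² + v²x²) = √(0.135² + 0.674² × 45.7²) = 30.80; v² = 0.454276.
t = (30.80 − 0.135)/0.454276 = 67.5 days (vs. the pure-advection estimate x/v = 67.8 d).

67.5 days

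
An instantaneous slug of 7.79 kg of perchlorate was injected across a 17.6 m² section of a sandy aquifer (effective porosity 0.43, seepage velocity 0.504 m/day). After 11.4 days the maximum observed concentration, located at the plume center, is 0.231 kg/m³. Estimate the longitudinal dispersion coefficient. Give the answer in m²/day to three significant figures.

At the plume center C_max = M/(n_e·A·√(4πDt)), so D = M²/(4πt·(n_e·A·C_max)²).
n_e·A·C_max = 0.43 × 17.6 × 0.231 = 1.748 kg/m.
D = 7.79²/(4π × 11.4 × 1.748²) = 0.139 m²/day.

0.139 m²/day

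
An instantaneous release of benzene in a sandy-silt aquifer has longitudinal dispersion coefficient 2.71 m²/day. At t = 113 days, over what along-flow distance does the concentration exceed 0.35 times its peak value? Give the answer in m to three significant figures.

71.7 m

The plume is Gaussian with σ = √(2Dt) = √(2 × 2.71 × 113) = 24.75 m.
C/C_peak = exp(−Δx²/(2σ²)) = 0.35 ⇒ Δx = σ·√(−2 ln 0.35) = 24.75 × 1.449 = 35.86 m.
Width = 2Δx = 71.7 m.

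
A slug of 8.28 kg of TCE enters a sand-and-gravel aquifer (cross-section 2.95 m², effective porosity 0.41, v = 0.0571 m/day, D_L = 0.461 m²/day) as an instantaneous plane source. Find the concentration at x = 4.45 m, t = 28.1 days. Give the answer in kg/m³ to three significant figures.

For an instantaneous plane source, C(x,t) = M/(n_e·A·√(4πDt)) · exp(−(x−vt)²/(4Dt)), with n_e·A the pore (flow) area.
Plume center vt = 0.0571 × 28.1 = 1.60451 m, so the well at 4.45 m is 2.84549 m downgradient of the peak.
√(4πDt) = 12.76 m, giving peak height M/(n_e·A·√(4πDt)) = 8.28/(0.41 × 2.95 × 12.76) = 0.5365 kg/m³.
(x−vt)²/(4Dt) = (2.84549)²/(4 × 0.461 × 28.1) = 0.1563; exp(−0.1563) = 0.8553.
C = 0.5365 × 0.8553 = 0.459 kg/m³.

0.459 kg/m³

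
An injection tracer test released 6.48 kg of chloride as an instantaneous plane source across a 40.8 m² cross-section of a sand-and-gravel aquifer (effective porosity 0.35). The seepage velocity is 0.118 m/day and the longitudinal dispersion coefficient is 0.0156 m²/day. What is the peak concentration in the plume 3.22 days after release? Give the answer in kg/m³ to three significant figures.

The peak of an instantaneous 1D plume sits at x = vt; there the Gaussian factor is 1 and C_max = M/(n_e·A·√(4πDt)), where n_e·A is the pore area the mass is dissolved in.
√(4πDt) = √(4π × 0.0156 × 3.22) = 0.7945 m, so C_max = 6.48/(0.35 × 40.8 × 0.7945) = 0.571 kg/m³.

0.571 kg/m³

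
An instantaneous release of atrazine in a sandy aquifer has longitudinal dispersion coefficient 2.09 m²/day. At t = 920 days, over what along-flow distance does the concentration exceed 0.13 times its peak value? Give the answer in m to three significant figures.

251 m

The plume is Gaussian with σ = √(2Dt) = √(2 × 2.09 × 920) = 62.01 m.
C/C_peak = exp(−Δx²/(2σ²)) = 0.13 ⇒ Δx = σ·√(−2 ln 0.13) = 62.01 × 2.020 = 125.3 m.
Width = 2Δx = 251 m.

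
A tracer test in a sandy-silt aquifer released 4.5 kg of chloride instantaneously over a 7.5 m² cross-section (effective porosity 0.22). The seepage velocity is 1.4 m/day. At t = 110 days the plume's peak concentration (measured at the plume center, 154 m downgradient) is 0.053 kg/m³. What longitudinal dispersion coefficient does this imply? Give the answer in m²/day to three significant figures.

1.92 m²/day

At the plume center C_max = M/(n_e·A·√(4πDt)), so D = M²/(4πt·(n_e·A·C_max)²).
n_e·A·C_max = 0.22 × 7.5 × 0.053 = 0.08745 kg/m.
D = 4.5²/(4π × 110 × 0.08745²) = 1.92 m²/day.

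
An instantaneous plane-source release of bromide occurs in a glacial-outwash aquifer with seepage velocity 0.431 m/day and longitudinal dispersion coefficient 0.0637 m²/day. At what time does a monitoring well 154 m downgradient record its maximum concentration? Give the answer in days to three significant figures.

357 days

For the 1D instantaneous-source solution, setting ∂C/∂t = 0 at fixed x gives v²t² + 2Dt − x² = 0, so t = (√(D² + v²x²) − D)/v².
√(D² + v²x²) = √(0.0637² + 0.431² × 154²) = 66.37; v² = 0.185761.
t = (66.37 − 0.0637)/0.185761 = 357 days (vs. the pure-advection estimate x/v = 357 d).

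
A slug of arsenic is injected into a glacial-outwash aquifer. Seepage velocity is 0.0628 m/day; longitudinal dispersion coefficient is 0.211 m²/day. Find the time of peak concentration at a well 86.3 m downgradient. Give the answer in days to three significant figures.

1320 days

For the 1D instantaneous-source solution, setting ∂C/∂t = 0 at fixed x gives v²t² + 2Dt − x² = 0, so t = (√(D² + v²x²) − D)/v².
√(D² + v²x²) = √(0.211² + 0.0628² × 86.3²) = 5.424; v² = 0.00394384.
t = (5.424 − 0.211)/0.00394384 = 1320 days (vs. the pure-advection estimate x/v = 1370 d).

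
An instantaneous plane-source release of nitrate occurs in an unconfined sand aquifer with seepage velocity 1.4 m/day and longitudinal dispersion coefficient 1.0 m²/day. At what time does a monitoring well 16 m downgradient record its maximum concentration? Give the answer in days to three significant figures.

For the 1D instantaneous-source solution, setting ∂C/∂t = 0 at fixed x gives v²t² + 2Dt − x² = 0, so t = (√(D² + v²x²) − D)/v².
√(D² + v²x²) = √(1.0² + 1.4² × 16²) = 22.42; v² = 1.96.
t = (22.42 − 1.0)/1.96 = 10.9 days (vs. the pure-advection estimate x/v = 11.4 d).

10.9 days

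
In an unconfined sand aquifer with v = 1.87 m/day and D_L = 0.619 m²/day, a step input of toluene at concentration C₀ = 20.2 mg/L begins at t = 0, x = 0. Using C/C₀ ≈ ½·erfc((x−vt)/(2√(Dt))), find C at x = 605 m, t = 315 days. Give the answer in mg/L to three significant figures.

For a continuous step input, C/C₀ ≈ ½·erfc((x−vt)/(2√(Dt))).
vt = 1.87 × 315 = 589.05 m and 2√(Dt) = 2√(0.619 × 315) = 27.93 m.
Argument (x−vt)/(2√(Dt)) = (605 − 589.05)/27.93 = 0.5711; ½·erfc(0.5711) = 0.2096.
C = 20.2 × 0.2096 = 4.23 mg/L.

4.23 mg/L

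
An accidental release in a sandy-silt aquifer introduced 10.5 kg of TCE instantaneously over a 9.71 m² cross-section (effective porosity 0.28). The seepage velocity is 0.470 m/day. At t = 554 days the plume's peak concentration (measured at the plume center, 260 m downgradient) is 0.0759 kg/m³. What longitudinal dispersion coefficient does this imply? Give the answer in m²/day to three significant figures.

At the plume center C_max = M/(n_e·A·√(4πDt)), so D = M²/(4πt·(n_e·A·C_max)²).
n_e·A·C_max = 0.28 × 9.71 × 0.0759 = 0.2064 kg/m.
D = 10.5²/(4π × 554 × 0.2064²) = 0.372 m²/day.

0.372 m²/day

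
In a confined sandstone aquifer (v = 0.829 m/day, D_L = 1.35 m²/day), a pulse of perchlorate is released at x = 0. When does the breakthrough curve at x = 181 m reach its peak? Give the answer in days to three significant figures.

For the 1D instantaneous-source solution, setting ∂C/∂t = 0 at fixed x gives v²t² + 2Dt − x² = 0, so t = (√(D² + v²x²) − D)/v².
√(D² + v²x²) = √(1.35² + 0.829² × 181²) = 150.1; v² = 0.687241.
t = (150.1 − 1.35)/0.687241 = 216 days (vs. the pure-advection estimate x/v = 218 d).

216 days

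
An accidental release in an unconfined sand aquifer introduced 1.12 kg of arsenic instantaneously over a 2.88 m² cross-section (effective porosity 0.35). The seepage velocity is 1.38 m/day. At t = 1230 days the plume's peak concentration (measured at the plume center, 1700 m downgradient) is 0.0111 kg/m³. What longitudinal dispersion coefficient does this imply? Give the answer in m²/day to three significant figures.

0.648 m²/day

At the plume center C_max = M/(n_e·A·√(4πDt)), so D = M²/(4πt·(n_e·A·C_max)²).
n_e·A·C_max = 0.35 × 2.88 × 0.0111 = 0.01119 kg/m.
D = 1.12²/(4π × 1230 × 0.01119²) = 0.648 m²/day.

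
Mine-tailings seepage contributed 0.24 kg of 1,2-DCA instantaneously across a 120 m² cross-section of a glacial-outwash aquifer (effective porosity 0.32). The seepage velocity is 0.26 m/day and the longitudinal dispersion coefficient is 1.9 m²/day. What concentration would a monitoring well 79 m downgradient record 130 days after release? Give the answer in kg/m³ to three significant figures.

For an instantaneous plane source, C(x,t) = M/(n_e·A·√(4πDt)) · exp(−(x−vt)²/(4Dt)), with n_e·A the pore (flow) area.
Plume center vt = 0.26 × 130 = 33.8 m, so the well at 79 m is 45.2 m downgradient of the peak.
√(4πDt) = 55.71 m, giving peak height M/(n_e·A·√(4πDt)) = 0.24/(0.32 × 120 × 55.71) = 0.0001122 kg/m³.
(x−vt)²/(4Dt) = (45.2)²/(4 × 1.9 × 130) = 2.068; exp(−2.068) = 0.1264.
C = 0.0001122 × 0.1264 = 1.42e-05 kg/m³.

1.42e-05 kg/m³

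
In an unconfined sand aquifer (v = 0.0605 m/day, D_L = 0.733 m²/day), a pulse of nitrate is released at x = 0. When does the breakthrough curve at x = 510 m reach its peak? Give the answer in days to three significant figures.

For the 1D instantaneous-source solution, setting ∂C/∂t = 0 at fixed x gives v²t² + 2Dt − x² = 0, so t = (√(D² + v²x²) − D)/v².
√(D² + v²x²) = √(0.733² + 0.0605² × 510²) = 30.86; v² = 0.00366025.
t = (30.86 − 0.733)/0.00366025 = 8230 days (vs. the pure-advection estimate x/v = 8430 d).

8230 days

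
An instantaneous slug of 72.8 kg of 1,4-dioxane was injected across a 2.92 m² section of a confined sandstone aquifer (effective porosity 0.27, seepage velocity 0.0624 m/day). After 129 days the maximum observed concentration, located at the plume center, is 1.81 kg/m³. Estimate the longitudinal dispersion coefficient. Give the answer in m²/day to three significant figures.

At the plume center C_max = M/(n_e·A·√(4πDt)), so D = M²/(4πt·(n_e·A·C_max)²).
n_e·A·C_max = 0.27 × 2.92 × 1.81 = 1.427 kg/m.
D = 72.8²/(4π × 129 × 1.427²) = 1.61 m²/day.

1.61 m²/day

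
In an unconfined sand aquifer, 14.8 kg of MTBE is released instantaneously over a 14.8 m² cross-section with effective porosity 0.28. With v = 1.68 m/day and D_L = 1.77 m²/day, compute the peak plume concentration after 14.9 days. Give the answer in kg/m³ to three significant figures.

0.196 kg/m³

The peak of an instantaneous 1D plume sits at x = vt; there the Gaussian factor is 1 and C_max = M/(n_e·A·√(4πDt)), where n_e·A is the pore area the mass is dissolved in.
√(4πDt) = √(4π × 1.77 × 14.9) = 18.20 m, so C_max = 14.8/(0.28 × 14.8 × 18.20) = 0.196 kg/m³.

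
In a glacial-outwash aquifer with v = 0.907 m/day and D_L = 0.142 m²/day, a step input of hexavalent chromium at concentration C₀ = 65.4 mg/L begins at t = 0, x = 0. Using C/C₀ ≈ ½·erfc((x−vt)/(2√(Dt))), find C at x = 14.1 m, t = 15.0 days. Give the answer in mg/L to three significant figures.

For a continuous step input, C/C₀ ≈ ½·erfc((x−vt)/(2√(Dt))).
vt = 0.907 × 15.0 = 13.605 m and 2√(Dt) = 2√(0.142 × 15.0) = 2.919 m.
Argument (x−vt)/(2√(Dt)) = (14.1 − 13.605)/2.919 = 0.1696; ½·erfc(0.1696) = 0.4052.
C = 65.4 × 0.4052 = 26.5 mg/L.

26.5 mg/L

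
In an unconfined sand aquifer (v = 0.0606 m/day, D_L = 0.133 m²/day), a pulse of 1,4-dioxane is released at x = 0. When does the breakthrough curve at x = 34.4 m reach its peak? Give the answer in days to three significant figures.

For the 1D instantaneous-source solution, setting ∂C/∂t = 0 at fixed x gives v²t² + 2Dt − x² = 0, so t = (√(D² + v²x²) − D)/v².
√(D² + v²x²) = √(0.133² + 0.0606² × 34.4²) = 2.089; v² = 0.00367236.
t = (2.089 − 0.133)/0.00367236 = 533 days (vs. the pure-advection estimate x/v = 568 d).

533 days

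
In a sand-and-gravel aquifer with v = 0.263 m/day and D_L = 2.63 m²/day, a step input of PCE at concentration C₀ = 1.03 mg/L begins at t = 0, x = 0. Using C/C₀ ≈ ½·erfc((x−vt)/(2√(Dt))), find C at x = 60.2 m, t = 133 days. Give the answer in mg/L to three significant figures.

For a continuous step input, C/C₀ ≈ ½·erfc((x−vt)/(2√(Dt))).
vt = 0.263 × 133 = 34.979 m and 2√(Dt) = 2√(2.63 × 133) = 37.41 m.
Argument (x−vt)/(2√(Dt)) = (60.2 − 34.979)/37.41 = 0.6742; ½·erfc(0.6742) = 0.1702.
C = 1.03 × 0.1702 = 0.175 mg/L.

0.175 mg/L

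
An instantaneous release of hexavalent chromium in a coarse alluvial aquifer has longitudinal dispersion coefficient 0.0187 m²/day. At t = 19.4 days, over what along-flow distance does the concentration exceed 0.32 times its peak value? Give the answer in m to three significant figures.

2.57 m

The plume is Gaussian with σ = √(2Dt) = √(2 × 0.0187 × 19.4) = 0.8518 m.
C/C_peak = exp(−Δx²/(2σ²)) = 0.32 ⇒ Δx = σ·√(−2 ln 0.32) = 0.8518 × 1.510 = 1.286 m.
Width = 2Δx = 2.57 m.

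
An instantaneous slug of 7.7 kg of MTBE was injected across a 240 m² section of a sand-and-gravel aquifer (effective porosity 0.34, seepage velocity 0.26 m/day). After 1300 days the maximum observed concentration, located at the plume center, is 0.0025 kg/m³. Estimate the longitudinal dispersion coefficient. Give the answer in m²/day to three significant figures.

0.0872 m²/day

At the plume center C_max = M/(n_e·A·√(4πDt)), so D = M²/(4πt·(n_e·A·C_max)²).
n_e·A·C_max = 0.34 × 240 × 0.0025 = 0.2040 kg/m.
D = 7.7²/(4π × 1300 × 0.2040²) = 0.0872 m²/day.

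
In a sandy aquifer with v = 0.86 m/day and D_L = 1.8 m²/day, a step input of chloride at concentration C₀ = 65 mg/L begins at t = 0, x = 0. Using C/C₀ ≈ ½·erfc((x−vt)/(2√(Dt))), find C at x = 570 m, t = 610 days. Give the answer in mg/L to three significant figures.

10.8 mg/L

For a continuous step input, C/C₀ ≈ ½·erfc((x−vt)/(2√(Dt))).
vt = 0.86 × 610 = 524.6 m and 2√(Dt) = 2√(1.8 × 610) = 66.27 m.
Argument (x−vt)/(2√(Dt)) = (570 − 524.6)/66.27 = 0.6851; ½·erfc(0.6851) = 0.1663.
C = 65 × 0.1663 = 10.8 mg/L.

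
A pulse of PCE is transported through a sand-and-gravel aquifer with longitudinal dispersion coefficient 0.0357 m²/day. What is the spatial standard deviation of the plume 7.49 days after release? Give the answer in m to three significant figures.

0.731 m

Dispersive spreading gives a Gaussian with σ² = 2Dt; advection only shifts the center.
σ = √(2 × 0.0357 × 7.49) = 0.731 m.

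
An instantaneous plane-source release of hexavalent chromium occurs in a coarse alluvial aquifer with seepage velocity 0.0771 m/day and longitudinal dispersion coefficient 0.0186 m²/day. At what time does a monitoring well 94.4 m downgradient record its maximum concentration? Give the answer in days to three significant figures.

For the 1D instantaneous-source solution, setting ∂C/∂t = 0 at fixed x gives v²t² + 2Dt − x² = 0, so t = (√(D² + v²x²) − D)/v².
√(D² + v²x²) = √(0.0186² + 0.0771² × 94.4²) = 7.278; v² = 0.00594441.
t = (7.278 − 0.0186)/0.00594441 = 1220 days (vs. the pure-advection estimate x/v = 1220 d).

1220 days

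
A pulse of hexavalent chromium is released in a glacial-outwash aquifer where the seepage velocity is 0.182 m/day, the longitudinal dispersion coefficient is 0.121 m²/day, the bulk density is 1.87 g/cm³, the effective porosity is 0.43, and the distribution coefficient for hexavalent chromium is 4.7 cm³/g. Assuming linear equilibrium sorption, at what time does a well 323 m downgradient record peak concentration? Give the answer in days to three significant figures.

38000 days

Retardation factor R = 1 + ρ_b·K_d/n = 1 + 1.87 × 4.7/0.43 = 21.44.
Sorption retards both mechanisms: v_R = v/R = 0.008489 m/day, D_R = D/R = 0.005644 m²/day.
Peak time from v_R²t² + 2D_R t − x² = 0: t = (√(D_R² + v_R²x²) − D_R)/v_R².
√(D_R² + v_R²x²) = √(0.005644² + 0.008489² × 323²) = 2.742; v_R² = 7.206e-05.
t = (2.742 − 0.005644)/7.206e-05 = 38000 days.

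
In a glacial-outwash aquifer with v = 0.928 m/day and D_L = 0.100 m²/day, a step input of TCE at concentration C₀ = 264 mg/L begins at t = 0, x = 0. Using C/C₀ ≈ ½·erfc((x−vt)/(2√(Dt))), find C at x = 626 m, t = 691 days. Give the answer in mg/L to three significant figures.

238 mg/L

For a continuous step input, C/C₀ ≈ ½·erfc((x−vt)/(2√(Dt))).
vt = 0.928 × 691 = 641.248 m and 2√(Dt) = 2√(0.100 × 691) = 16.63 m.
Argument (x−vt)/(2√(Dt)) = (626 − 641.248)/16.63 = -0.9169; ½·erfc(-0.9169) = 0.9026.
C = 264 × 0.9026 = 238 mg/L.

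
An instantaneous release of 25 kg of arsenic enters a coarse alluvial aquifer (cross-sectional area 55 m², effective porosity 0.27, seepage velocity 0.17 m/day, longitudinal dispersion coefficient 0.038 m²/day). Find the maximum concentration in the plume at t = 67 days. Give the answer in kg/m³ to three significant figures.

The peak of an instantaneous 1D plume sits at x = vt; there the Gaussian factor is 1 and C_max = M/(n_e·A·√(4πDt)), where n_e·A is the pore area the mass is dissolved in.
√(4πDt) = √(4π × 0.038 × 67) = 5.656 m, so C_max = 25/(0.27 × 55 × 5.656) = 0.298 kg/m³.

0.298 kg/m³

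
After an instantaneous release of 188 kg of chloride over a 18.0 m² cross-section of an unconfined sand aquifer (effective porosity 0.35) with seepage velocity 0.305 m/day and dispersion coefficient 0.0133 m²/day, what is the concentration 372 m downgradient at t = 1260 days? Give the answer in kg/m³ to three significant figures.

0.215 kg/m³

For an instantaneous plane source, C(x,t) = M/(n_e·A·√(4πDt)) · exp(−(x−vt)²/(4Dt)), with n_e·A the pore (flow) area.
Plume center vt = 0.305 × 1260 = 384.3 m, so the well at 372 m is 12.3 m upgradient of the peak.
√(4πDt) = 14.51 m, giving peak height M/(n_e·A·√(4πDt)) = 188/(0.35 × 18.0 × 14.51) = 2.057 kg/m³.
(x−vt)²/(4Dt) = (-12.3)²/(4 × 0.0133 × 1260) = 2.257; exp(−2.257) = 0.1047.
C = 2.057 × 0.1047 = 0.215 kg/m³.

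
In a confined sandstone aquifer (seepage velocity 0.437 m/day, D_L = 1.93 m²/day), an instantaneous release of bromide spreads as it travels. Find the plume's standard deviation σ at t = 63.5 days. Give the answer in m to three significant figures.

15.7 m

Dispersive spreading gives a Gaussian with σ² = 2Dt; advection only shifts the center.
σ = √(2 × 1.93 × 63.5) = 15.7 m.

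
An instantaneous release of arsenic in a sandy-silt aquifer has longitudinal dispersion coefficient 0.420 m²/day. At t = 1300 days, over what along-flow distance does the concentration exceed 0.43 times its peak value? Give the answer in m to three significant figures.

The plume is Gaussian with σ = √(2Dt) = √(2 × 0.420 × 1300) = 33.05 m.
C/C_peak = exp(−Δx²/(2σ²)) = 0.43 ⇒ Δx = σ·√(−2 ln 0.43) = 33.05 × 1.299 = 42.93 m.
Width = 2Δx = 85.9 m.

85.9 m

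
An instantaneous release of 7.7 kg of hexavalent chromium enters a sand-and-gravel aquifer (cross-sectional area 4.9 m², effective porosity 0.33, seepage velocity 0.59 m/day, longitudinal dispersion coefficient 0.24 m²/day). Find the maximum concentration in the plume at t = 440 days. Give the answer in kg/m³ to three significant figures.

The peak of an instantaneous 1D plume sits at x = vt; there the Gaussian factor is 1 and C_max = M/(n_e·A·√(4πDt)), where n_e·A is the pore area the mass is dissolved in.
√(4πDt) = √(4π × 0.24 × 440) = 36.43 m, so C_max = 7.7/(0.33 × 4.9 × 36.43) = 0.131 kg/m³.

0.131 kg/m³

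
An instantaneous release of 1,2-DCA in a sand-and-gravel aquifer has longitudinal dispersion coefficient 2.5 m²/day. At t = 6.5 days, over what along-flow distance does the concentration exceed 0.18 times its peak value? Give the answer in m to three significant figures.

The plume is Gaussian with σ = √(2Dt) = √(2 × 2.5 × 6.5) = 5.701 m.
C/C_peak = exp(−Δx²/(2σ²)) = 0.18 ⇒ Δx = σ·√(−2 ln 0.18) = 5.701 × 1.852 = 10.56 m.
Width = 2Δx = 21.1 m.

21.1 m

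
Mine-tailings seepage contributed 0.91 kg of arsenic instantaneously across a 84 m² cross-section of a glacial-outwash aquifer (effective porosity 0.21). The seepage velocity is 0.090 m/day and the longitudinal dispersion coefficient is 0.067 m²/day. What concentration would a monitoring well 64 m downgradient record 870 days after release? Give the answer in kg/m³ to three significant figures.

For an instantaneous plane source, C(x,t) = M/(n_e·A·√(4πDt)) · exp(−(x−vt)²/(4Dt)), with n_e·A the pore (flow) area.
Plume center vt = 0.090 × 870 = 78.3 m, so the well at 64 m is 14.3 m upgradient of the peak.
√(4πDt) = 27.06 m, giving peak height M/(n_e·A·√(4πDt)) = 0.91/(0.21 × 84 × 27.06) = 0.001906 kg/m³.
(x−vt)²/(4Dt) = (-14.3)²/(4 × 0.067 × 870) = 0.8770; exp(−0.8770) = 0.4160.
C = 0.001906 × 0.4160 = 0.000793 kg/m³.

0.000793 kg/m³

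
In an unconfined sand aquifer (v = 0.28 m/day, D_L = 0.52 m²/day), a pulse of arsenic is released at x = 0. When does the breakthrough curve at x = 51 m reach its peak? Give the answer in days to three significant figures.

For the 1D instantaneous-source solution, setting ∂C/∂t = 0 at fixed x gives v²t² + 2Dt − x² = 0, so t = (√(D² + v²x²) − D)/v².
√(D² + v²x²) = √(0.52² + 0.28² × 51²) = 14.29; v² = 0.0784.
t = (14.29 − 0.52)/0.0784 = 176 days (vs. the pure-advection estimate x/v = 182 d).

176 days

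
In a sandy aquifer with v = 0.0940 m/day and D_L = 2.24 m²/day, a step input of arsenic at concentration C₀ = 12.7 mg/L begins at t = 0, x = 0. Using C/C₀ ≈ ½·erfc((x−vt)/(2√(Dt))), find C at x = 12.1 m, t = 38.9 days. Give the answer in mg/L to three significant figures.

For a continuous step input, C/C₀ ≈ ½·erfc((x−vt)/(2√(Dt))).
vt = 0.0940 × 38.9 = 3.6566 m and 2√(Dt) = 2√(2.24 × 38.9) = 18.67 m.
Argument (x−vt)/(2√(Dt)) = (12.1 − 3.6566)/18.67 = 0.4522; ½·erfc(0.4522) = 0.2612.
C = 12.7 × 0.2612 = 3.32 mg/L.

3.32 mg/L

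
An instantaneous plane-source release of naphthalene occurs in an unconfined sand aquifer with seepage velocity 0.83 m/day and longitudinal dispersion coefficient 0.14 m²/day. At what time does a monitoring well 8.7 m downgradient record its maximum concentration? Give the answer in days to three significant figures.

10.3 days

For the 1D instantaneous-source solution, setting ∂C/∂t = 0 at fixed x gives v²t² + 2Dt − x² = 0, so t = (√(D² + v²x²) − D)/v².
√(D² + v²x²) = √(0.14² + 0.83² × 8.7²) = 7.222; v² = 0.6889.
t = (7.222 − 0.14)/0.6889 = 10.3 days (vs. the pure-advection estimate x/v = 10.5 d).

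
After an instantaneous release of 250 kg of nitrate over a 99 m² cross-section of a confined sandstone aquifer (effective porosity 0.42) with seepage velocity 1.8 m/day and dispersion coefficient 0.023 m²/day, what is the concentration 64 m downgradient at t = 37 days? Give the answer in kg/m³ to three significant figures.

0.252 kg/m³

For an instantaneous plane source, C(x,t) = M/(n_e·A·√(4πDt)) · exp(−(x−vt)²/(4Dt)), with n_e·A the pore (flow) area.
Plume center vt = 1.8 × 37 = 66.6 m, so the well at 64 m is 2.6 m upgradient of the peak.
√(4πDt) = 3.270 m, giving peak height M/(n_e·A·√(4πDt)) = 250/(0.42 × 99 × 3.270) = 1.839 kg/m³.
(x−vt)²/(4Dt) = (-2.6)²/(4 × 0.023 × 37) = 1.986; exp(−1.986) = 0.1372.
C = 1.839 × 0.1372 = 0.252 kg/m³.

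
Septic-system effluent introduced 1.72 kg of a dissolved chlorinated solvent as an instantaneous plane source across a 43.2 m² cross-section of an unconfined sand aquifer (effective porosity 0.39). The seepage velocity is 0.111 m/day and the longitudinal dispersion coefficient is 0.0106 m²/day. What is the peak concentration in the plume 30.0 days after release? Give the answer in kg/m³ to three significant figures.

The peak of an instantaneous 1D plume sits at x = vt; there the Gaussian factor is 1 and C_max = M/(n_e·A·√(4πDt)), where n_e·A is the pore area the mass is dissolved in.
√(4πDt) = √(4π × 0.0106 × 30.0) = 1.999 m, so C_max = 1.72/(0.39 × 43.2 × 1.999) = 0.0511 kg/m³.

0.0511 kg/m³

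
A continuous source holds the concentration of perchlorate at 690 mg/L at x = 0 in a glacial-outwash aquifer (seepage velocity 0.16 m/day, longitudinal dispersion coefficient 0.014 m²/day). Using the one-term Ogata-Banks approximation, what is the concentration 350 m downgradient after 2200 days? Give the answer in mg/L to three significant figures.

For a continuous step input, C/C₀ ≈ ½·erfc((x−vt)/(2√(Dt))).
vt = 0.16 × 2200 = 352 m and 2√(Dt) = 2√(0.014 × 2200) = 11.10 m.
Argument (x−vt)/(2√(Dt)) = (350 − 352)/11.10 = -0.1802; ½·erfc(-0.1802) = 0.6006.
C = 690 × 0.6006 = 414 mg/L.

414 mg/L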